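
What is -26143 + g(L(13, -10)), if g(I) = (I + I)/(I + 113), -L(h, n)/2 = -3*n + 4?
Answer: -1176571/45 ≈ -26146.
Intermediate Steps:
L(h, n) = -8 + 6*n (L(h, n) = -2*(-3*n + 4) = -2*(4 - 3*n) = -8 + 6*n)
g(I) = 2*I/(113 + I) (g(I) = (2*I)/(113 + I) = 2*I/(113 + I))
-26143 + g(L(13, -10)) = -26143 + 2*(-8 + 6*(-10))/(113 + (-8 + 6*(-10))) = -26143 + 2*(-8 - 60)/(113 + (-8 - 60)) = -26143 + 2*(-68)/(113 - 68) = -26143 + 2*(-68)/45 = -26143 + 2*(-68)*(1/45) = -26143 - 136/45 = -1176571/45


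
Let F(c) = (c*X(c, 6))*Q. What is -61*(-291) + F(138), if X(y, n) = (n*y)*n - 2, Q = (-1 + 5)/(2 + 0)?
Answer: 1388367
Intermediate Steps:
Q = 2 (Q = 4/2 = 4*(½) = 2)
X(y, n) = -2 + y*n² (X(y, n) = y*n² - 2 = -2 + y*n²)
F(c) = 2*c*(-2 + 36*c) (F(c) = (c*(-2 + c*6²))*2 = (c*(-2 + c*36))*2 = (c*(-2 + 36*c))*2 = 2*c*(-2 + 36*c))
-61*(-291) + F(138) = -61*(-291) + 4*138*(-1 + 18*138) = 17751 + 4*138*(-1 + 2484) = 17751 + 4*138*2483 = 17751 + 1370616 = 1388367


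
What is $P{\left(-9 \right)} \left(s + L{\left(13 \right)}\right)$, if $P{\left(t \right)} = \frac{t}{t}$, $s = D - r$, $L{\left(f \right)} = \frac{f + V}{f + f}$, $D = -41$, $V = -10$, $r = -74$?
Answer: $\frac{861}{26} \approx 33.115$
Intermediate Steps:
$L{\left(f \right)} = \frac{-10 + f}{2 f}$ ($L{\left(f \right)} = \frac{f - 10}{f + f} = \frac{-10 + f}{2 f}$)
$s = 33$ ($s = -41 - -74 = -41 + 74 = 33$)
$P{\left(t \right)} = 1$
$P{\left(-9 \right)} \left(s + L{\left(13 \right)}\right) = 1 \left(33 + \frac{-10 + 13}{2 \cdot 13}\right) = 1 \left(33 + \frac{1}{2} \cdot \frac{1}{13} \cdot 3\right) = 1 \left(33 + \frac{3}{26}\right) = 1 \cdot \frac{861}{26} = \frac{861}{26}$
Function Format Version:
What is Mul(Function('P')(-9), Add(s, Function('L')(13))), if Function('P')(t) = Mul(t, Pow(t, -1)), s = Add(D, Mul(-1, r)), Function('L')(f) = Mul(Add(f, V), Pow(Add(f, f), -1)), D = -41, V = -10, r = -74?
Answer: Rational(861, 26) ≈ 33.115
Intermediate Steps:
Function('L')(f) = Mul(Rational(1, 2), Pow(f, -1), Add(-10, f)) (Function('L')(f) = Mul(Add(f, -10), Pow(Add(f, f), -1)) = Mul(Add(-10, f), Pow(Mul(2, f), -1)) = Mul(Add(-10, f), Mul(Rational(1, 2), Pow(f, -1))) = Mul(Rational(1, 2), Pow(f, -1), Add(-10, f)))
s = 33 (s = Add(-41, Mul(-1, -74)) = Add(-41, 74) = 33)
Function('P')(t) = 1
Mul(Function('P')(-9), Add(s, Function('L')(13))) = Mul(1, Add(33, Mul(Rational(1, 2), Pow(13, -1), Add(-10, 13)))) = Mul(1, Add(33, Mul(Rational(1, 2), Rational(1, 13), 3))) = Mul(1, Add(33, Rational(3, 26))) = Mul(1, Rational(861, 26)) = Rational(861, 26)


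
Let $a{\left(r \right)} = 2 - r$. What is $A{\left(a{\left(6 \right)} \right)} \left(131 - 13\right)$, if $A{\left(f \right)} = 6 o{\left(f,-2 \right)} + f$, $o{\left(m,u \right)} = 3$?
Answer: $1652$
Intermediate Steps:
$A{\left(f \right)} = 18 + f$ ($A{\left(f \right)} = 6 \cdot 3 + f = 18 + f$)
$A{\left(a{\left(6 \right)} \right)} \left(131 - 13\right) = \left(18 + \left(2 - 6\right)\right) \left(131 - 13\right) = \left(18 + \left(2 - 6\right)\right) 118 = \left(18 - 4\right) 118 = 14 \cdot 118 = 1652$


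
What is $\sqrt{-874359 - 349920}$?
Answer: $3 i \sqrt{136031} \approx 1106.5 i$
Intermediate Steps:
$\sqrt{-874359 - 349920} = \sqrt{-1224279} = 3 i \sqrt{136031}$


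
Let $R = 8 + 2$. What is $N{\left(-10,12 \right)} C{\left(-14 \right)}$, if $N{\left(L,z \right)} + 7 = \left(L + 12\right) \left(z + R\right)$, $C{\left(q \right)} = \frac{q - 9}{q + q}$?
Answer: $\frac{851}{28} \approx 30.393$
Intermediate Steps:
$R = 10$
$C{\left(q \right)} = \frac{-9 + q}{2 q}$
$N{\left(L,z \right)} = -7 + \left(10 + z\right) \left(12 + L\right)$ ($N{\left(L,z \right)} = -7 + \left(L + 12\right) \left(z + 10\right) = -7 + \left(12 + L\right) \left(10 + z\right) = -7 + \left(10 + z\right) \left(12 + L\right)$)
$N{\left(-10,12 \right)} C{\left(-14 \right)} = \left(113 + 10 \left(-10\right) + 12 \cdot 12 - 120\right) \frac{-9 - 14}{2 \left(-14\right)} = \left(113 - 100 + 144 - 120\right) \frac{1}{2} \left(- \frac{1}{14}\right) \left(-23\right) = 37 \cdot \frac{23}{28} = \frac{851}{28}$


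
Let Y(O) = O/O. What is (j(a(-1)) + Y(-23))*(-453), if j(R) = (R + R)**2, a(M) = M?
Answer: -2265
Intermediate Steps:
Y(O) = 1
j(R) = 4*R**2 (j(R) = (2*R)**2 = 4*R**2)
(j(a(-1)) + Y(-23))*(-453) = (4*(-1)**2 + 1)*(-453) = (4*1 + 1)*(-453) = (4 + 1)*(-453) = 5*(-453) = -2265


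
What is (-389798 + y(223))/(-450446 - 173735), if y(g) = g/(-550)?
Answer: 214389123/343299550 ≈ 0.62450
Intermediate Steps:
y(g) = -g/550 (y(g) = g*(-1/550) = -g/550)
(-389798 + y(223))/(-450446 - 173735) = (-389798 - 1/550*223)/(-450446 - 173735) = (-389798 - 223/550)/(-624181) = -214389123/550*(-1/624181) = 214389123/343299550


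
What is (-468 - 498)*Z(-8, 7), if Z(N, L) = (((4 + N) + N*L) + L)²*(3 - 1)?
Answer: -5426988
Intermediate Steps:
Z(N, L) = 2*(4 + L + N + L*N)² (Z(N, L) = (((4 + N) + L*N) + L)²*2 = ((4 + N + L*N) + L)²*2 = (4 + L + N + L*N)²*2 = 2*(4 + L + N + L*N)²)
(-468 - 498)*Z(-8, 7) = (-468 - 498)*(2*(4 + 7 - 8 + 7*(-8))²) = -1932*(4 + 7 - 8 - 56)² = -1932*(-53)² = -1932*2809 = -966*5618 = -5426988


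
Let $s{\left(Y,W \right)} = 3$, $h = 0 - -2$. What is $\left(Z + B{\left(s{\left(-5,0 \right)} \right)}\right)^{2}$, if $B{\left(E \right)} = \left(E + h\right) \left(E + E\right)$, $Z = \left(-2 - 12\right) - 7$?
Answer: $81$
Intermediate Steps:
$h = 2$ ($h = 0 + 2 = 2$)
$Z = -21$ ($Z = -14 - 7 = -21$)
$B{\left(E \right)} = 2 E \left(2 + E\right)$ ($B{\left(E \right)} = \left(E + 2\right) \left(E + E\right) = \left(2 + E\right) 2 E = 2 E \left(2 + E\right)$)
$\left(Z + B{\left(s{\left(-5,0 \right)} \right)}\right)^{2} = \left(-21 + 2 \cdot 3 \left(2 + 3\right)\right)^{2} = \left(-21 + 2 \cdot 3 \cdot 5\right)^{2} = \left(-21 + 30\right)^{2} = 9^{2} = 81$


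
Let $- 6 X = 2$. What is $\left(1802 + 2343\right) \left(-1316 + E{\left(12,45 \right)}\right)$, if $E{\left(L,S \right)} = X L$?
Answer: $-5471400$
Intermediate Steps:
$X = - \frac{1}{3}$ ($X = \left(- \frac{1}{6}\right) 2 = - \frac{1}{3} \approx -0.33333$)
$E{\left(L,S \right)} = - \frac{L}{3}$
$\left(1802 + 2343\right) \left(-1316 + E{\left(12,45 \right)}\right) = \left(1802 + 2343\right) \left(-1316 - 4\right) = 4145 \left(-1316 - 4\right) = 4145 \left(-1320\right) = -5471400$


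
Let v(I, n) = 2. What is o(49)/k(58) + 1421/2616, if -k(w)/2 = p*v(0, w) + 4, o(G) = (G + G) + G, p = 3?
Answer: -89033/13080 ≈ -6.8068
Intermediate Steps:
o(G) = 3*G (o(G) = 2*G + G = 3*G)
k(w) = -20 (k(w) = -2*(3*2 + 4) = -2*(6 + 4) = -2*10 = -20)
o(49)/k(58) + 1421/2616 = (3*49)/(-20) + 1421/2616 = 147*(-1/20) + 1421*(1/2616) = -147/20 + 1421/2616 = -89033/13080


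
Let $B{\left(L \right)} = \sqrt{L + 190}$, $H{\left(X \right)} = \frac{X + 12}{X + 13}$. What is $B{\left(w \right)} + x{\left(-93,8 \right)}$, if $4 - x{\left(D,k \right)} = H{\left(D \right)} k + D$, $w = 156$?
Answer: $\frac{889}{10} + \sqrt{346} \approx 107.5$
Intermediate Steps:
$H{\left(X \right)} = \frac{12 + X}{13 + X}$
$x{\left(D,k \right)} = 4 - D - \frac{k \left(12 + D\right)}{13 + D}$ ($x{\left(D,k \right)} = 4 - \left(\frac{12 + D}{13 + D} k + D\right) = 4 - \left(\frac{k \left(12 + D\right)}{13 + D} + D\right) = 4 - \left(D + \frac{k \left(12 + D\right)}{13 + D}\right) = 4 - D - \frac{k \left(12 + D\right)}{13 + D}$)
$B{\left(L \right)} = \sqrt{190 + L}$
$B{\left(w \right)} + x{\left(-93,8 \right)} = \sqrt{190 + 156} + \frac{\left(4 - -93\right) \left(13 - 93\right) - 8 \left(12 - 93\right)}{13 - 93} = \sqrt{346} + \frac{\left(4 + 93\right) \left(-80\right) - 8 \left(-81\right)}{-80} = \sqrt{346} - \frac{97 \left(-80\right) + 648}{80} = \sqrt{346} - \frac{-7760 + 648}{80} = \sqrt{346} - - \frac{889}{10} = \sqrt{346} + \frac{889}{10} = \frac{889}{10} + \sqrt{346}$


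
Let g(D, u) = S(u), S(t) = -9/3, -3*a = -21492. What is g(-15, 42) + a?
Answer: 7161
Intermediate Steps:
a = 7164 (a = -⅓*(-21492) = 7164)
S(t) = -3 (S(t) = -9*⅓ = -3)
g(D, u) = -3
g(-15, 42) + a = -3 + 7164 = 7161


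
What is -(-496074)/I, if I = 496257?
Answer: 165358/165419 ≈ 0.99963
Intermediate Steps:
-(-496074)/I = -(-496074)/496257 = -1*(-165358/165419) = 165358/165419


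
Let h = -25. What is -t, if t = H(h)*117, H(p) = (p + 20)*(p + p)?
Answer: -29250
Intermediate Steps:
H(p) = 2*p*(20 + p) (H(p) = (20 + p)*(2*p) = 2*p*(20 + p))
t = 29250 (t = (2*(-25)*(20 - 25))*117 = (2*(-25)*(-5))*117 = 250*117 = 29250)
-t = -1*29250 = -29250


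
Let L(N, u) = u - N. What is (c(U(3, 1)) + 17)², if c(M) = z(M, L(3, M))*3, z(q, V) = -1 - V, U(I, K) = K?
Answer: 400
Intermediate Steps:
c(M) = 6 - 3*M (c(M) = (-1 - (M - 1*3))*3 = (-1 - (M - 3))*3 = (-1 - (-3 + M))*3 = (-1 + (3 - M))*3 = (2 - M)*3 = 6 - 3*M)
(c(U(3, 1)) + 17)² = ((6 - 3*1) + 17)² = ((6 - 3) + 17)² = (3 + 17)² = 20² = 400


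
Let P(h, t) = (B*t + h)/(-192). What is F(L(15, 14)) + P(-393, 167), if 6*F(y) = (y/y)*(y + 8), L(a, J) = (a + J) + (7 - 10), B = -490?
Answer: 83311/192 ≈ 433.91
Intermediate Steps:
L(a, J) = -3 + J + a (L(a, J) = (J + a) - 3 = -3 + J + a)
P(h, t) = -h/192 + 245*t/96 (P(h, t) = (-490*t + h)/(-192) = (h - 490*t)*(-1/192) = -h/192 + 245*t/96)
F(y) = 4/3 + y/6 (F(y) = ((y/y)*(y + 8))/6 = (1*(8 + y))/6 = (8 + y)/6 = 4/3 + y/6)
F(L(15, 14)) + P(-393, 167) = (4/3 + (-3 + 14 + 15)/6) + (-1/192*(-393) + (245/96)*167) = (4/3 + (1/6)*26) + (131/64 + 40915/96) = (4/3 + 13/3) + 82223/192 = 17/3 + 82223/192 = 83311/192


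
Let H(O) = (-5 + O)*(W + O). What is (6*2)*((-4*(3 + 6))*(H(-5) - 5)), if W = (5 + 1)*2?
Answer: 32400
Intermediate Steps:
W = 12 (W = 6*2 = 12)
H(O) = (-5 + O)*(12 + O)
(6*2)*((-4*(3 + 6))*(H(-5) - 5)) = (6*2)*((-4*(3 + 6))*((-60 + (-5)² + 7*(-5)) - 5)) = 12*((-4*9)*((-60 + 25 - 35) - 5)) = 12*(-36*(-70 - 5)) = 12*(-36*(-75)) = 12*2700 = 32400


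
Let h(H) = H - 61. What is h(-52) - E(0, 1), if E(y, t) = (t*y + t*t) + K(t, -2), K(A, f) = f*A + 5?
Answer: -117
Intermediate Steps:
h(H) = -61 + H
K(A, f) = 5 + A*f (K(A, f) = A*f + 5 = 5 + A*f)
E(y, t) = 5 + t² - 2*t + t*y (E(y, t) = (t*y + t*t) + (5 + t*(-2)) = (t*y + t²) + (5 - 2*t) = (t² + t*y) + (5 - 2*t) = 5 + t² - 2*t + t*y)
h(-52) - E(0, 1) = (-61 - 52) - (5 + 1² - 2*1 + 1*0) = -113 - (5 + 1 - 2 + 0) = -113 - 1*4 = -113 - 4 = -117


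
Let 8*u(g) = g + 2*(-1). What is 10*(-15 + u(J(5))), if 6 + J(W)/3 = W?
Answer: -625/4 ≈ -156.25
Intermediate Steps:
J(W) = -18 + 3*W
u(g) = -¼ + g/8 (u(g) = (g + 2*(-1))/8 = (g - 2)/8 = (-2 + g)/8 = -¼ + g/8)
10*(-15 + u(J(5))) = 10*(-15 + (-¼ + (-18 + 3*5)/8)) = 10*(-15 + (-¼ + (-18 + 15)/8)) = 10*(-15 + (-¼ + (⅛)*(-3))) = 10*(-15 + (-¼ - 3/8)) = 10*(-15 - 5/8) = 10*(-125/8) = -625/4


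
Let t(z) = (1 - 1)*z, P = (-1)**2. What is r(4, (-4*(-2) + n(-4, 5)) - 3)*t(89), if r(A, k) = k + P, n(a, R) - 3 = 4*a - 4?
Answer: 0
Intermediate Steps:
P = 1
n(a, R) = -1 + 4*a (n(a, R) = 3 + (4*a - 4) = 3 + (-4 + 4*a) = -1 + 4*a)
t(z) = 0 (t(z) = 0*z = 0)
r(A, k) = 1 + k (r(A, k) = k + 1 = 1 + k)
r(4, (-4*(-2) + n(-4, 5)) - 3)*t(89) = (1 + ((-4*(-2) + (-1 + 4*(-4))) - 3))*0 = (1 + ((8 + (-1 - 16)) - 3))*0 = (1 + ((8 - 17) - 3))*0 = (1 + (-9 - 3))*0 = (1 - 12)*0 = -11*0 = 0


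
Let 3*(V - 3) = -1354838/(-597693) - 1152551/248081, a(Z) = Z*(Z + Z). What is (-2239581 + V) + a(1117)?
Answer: 113786862309765235/444828831399 ≈ 2.5580e+5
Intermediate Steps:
a(Z) = 2*Z² (a(Z) = Z*(2*Z) = 2*Z²)
V = 981724395232/444828831399 (V = 3 + (-1354838/(-597693) - 1152551/248081)/3 = 3 + (-1354838*(-1/597693) - 1152551*1/248081)/3 = 3 + (1354838/597693 - 1152551/248081)/3 = 3 + (⅓)*(-352762098965/148276277133) = 3 - 352762098965/444828831399 = 981724395232/444828831399 ≈ 2.2070)
(-2239581 + V) + a(1117) = (-2239581 + 981724395232/444828831399) + 2*1117² = -996229217329008587/444828831399 + 2*1247689 = -996229217329008587/444828831399 + 2495378 = 113786862309765235/444828831399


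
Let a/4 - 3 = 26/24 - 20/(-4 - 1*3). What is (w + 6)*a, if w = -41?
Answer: -2915/3 ≈ -971.67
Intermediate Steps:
a = 583/21 (a = 12 + 4*(26/24 - 20/(-4 - 1*3)) = 12 + 4*(26*(1/24) - 20/(-4 - 3)) = 12 + 4*(13/12 - 20/(-7)) = 12 + 4*(13/12 - 20*(-⅐)) = 12 + 4*(13/12 + 20/7) = 12 + 4*(331/84) = 12 + 331/21 = 583/21 ≈ 27.762)
(w + 6)*a = (-41 + 6)*(583/21) = -35*583/21 = -2915/3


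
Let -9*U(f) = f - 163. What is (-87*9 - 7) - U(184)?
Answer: -2363/3 ≈ -787.67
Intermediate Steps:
U(f) = 163/9 - f/9 (U(f) = -(f - 163)/9 = -(-163 + f)/9 = 163/9 - f/9)
(-87*9 - 7) - U(184) = (-87*9 - 7) - (163/9 - ⅑*184) = (-783 - 7) - (163/9 - 184/9) = -790 - 1*(-7/3) = -790 + 7/3 = -2363/3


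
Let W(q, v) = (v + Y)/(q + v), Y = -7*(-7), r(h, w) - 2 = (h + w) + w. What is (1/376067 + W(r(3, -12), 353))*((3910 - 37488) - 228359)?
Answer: -19799721961058/62803189 ≈ -3.1527e+5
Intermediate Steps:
r(h, w) = 2 + h + 2*w (r(h, w) = 2 + ((h + w) + w) = 2 + (h + 2*w) = 2 + h + 2*w)
Y = 49
W(q, v) = (49 + v)/(q + v) (W(q, v) = (v + 49)/(q + v) = (49 + v)/(q + v))
(1/376067 + W(r(3, -12), 353))*((3910 - 37488) - 228359) = (1/376067 + (49 + 353)/((2 + 3 + 2*(-12)) + 353))*((3910 - 37488) - 228359) = (1/376067 + 402/((2 + 3 - 24) + 353))*(-33578 - 228359) = (1/376067 + 402/(-19 + 353))*(-261937) = (1/376067 + 402/334)*(-261937) = (1/376067 + (1/334)*402)*(-261937) = (1/376067 + 201/167)*(-261937) = (75589634/62803189)*(-261937) = -19799721961058/62803189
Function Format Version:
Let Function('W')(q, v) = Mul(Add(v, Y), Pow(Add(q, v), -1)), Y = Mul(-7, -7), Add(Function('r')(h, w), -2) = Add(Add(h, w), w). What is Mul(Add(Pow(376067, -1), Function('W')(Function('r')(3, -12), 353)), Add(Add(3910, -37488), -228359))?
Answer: Rational(-19799721961058, 62803189) ≈ -3.1527e+5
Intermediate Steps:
Function('r')(h, w) = Add(2, h, Mul(2, w)) (Function('r')(h, w) = Add(2, Add(Add(h, w), w)) = Add(2, Add(h, Mul(2, w))) = Add(2, h, Mul(2, w)))
Y = 49
Function('W')(q, v) = Mul(Pow(Add(q, v), -1), Add(49, v)) (Function('W')(q, v) = Mul(Add(v, 49), Pow(Add(q, v), -1)) = Mul(Add(49, v), Pow(Add(q, v), -1)) = Mul(Pow(Add(q, v), -1), Add(49, v)))
Mul(Add(Pow(376067, -1), Function('W')(Function('r')(3, -12), 353)), Add(Add(3910, -37488), -228359)) = Mul(Add(Pow(376067, -1), Mul(Pow(Add(Add(2, 3, Mul(2, -12)), 353), -1), Add(49, 353))), Add(Add(3910, -37488), -228359)) = Mul(Add(Rational(1, 376067), Mul(Pow(Add(Add(2, 3, -24), 353), -1), 402)), Add(-33578, -228359)) = Mul(Add(Rational(1, 376067), Mul(Pow(Add(-19, 353), -1), 402)), -261937) = Mul(Add(Rational(1, 376067), Mul(Pow(334, -1), 402)), -261937) = Mul(Add(Rational(1, 376067), Mul(Rational(1, 334), 402)), -261937) = Mul(Add(Rational(1, 376067), Rational(201, 167)), -261937) = Mul(Rational(75589634, 62803189), -261937) = Rational(-19799721961058, 62803189)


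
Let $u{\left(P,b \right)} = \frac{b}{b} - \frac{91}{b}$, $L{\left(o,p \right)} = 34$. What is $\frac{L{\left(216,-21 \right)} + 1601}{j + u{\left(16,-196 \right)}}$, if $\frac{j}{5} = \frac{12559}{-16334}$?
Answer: $- \frac{373885260}{544283} \approx -686.93$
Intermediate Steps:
$j = - \frac{62795}{16334}$ ($j = 5 \frac{12559}{-16334} = 5 \cdot 12559 \left(- \frac{1}{16334}\right) = 5 \left(- \frac{12559}{16334}\right) = - \frac{62795}{16334} \approx -3.8444$)
$u{\left(P,b \right)} = 1 - \frac{91}{b}$
$\frac{L{\left(216,-21 \right)} + 1601}{j + u{\left(16,-196 \right)}} = \frac{34 + 1601}{- \frac{62795}{16334} + \frac{-91 - 196}{-196}} = \frac{1635}{- \frac{62795}{16334} - - \frac{41}{28}} = \frac{1635}{- \frac{62795}{16334} + \frac{41}{28}} = \frac{1635}{- \frac{544283}{228676}} = 1635 \left(- \frac{228676}{544283}\right) = - \frac{373885260}{544283}$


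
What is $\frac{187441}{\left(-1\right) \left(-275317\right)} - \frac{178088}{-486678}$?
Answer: $\frac{70127032447}{66995363463} \approx 1.0467$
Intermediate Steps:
$\frac{187441}{\left(-1\right) \left(-275317\right)} - \frac{178088}{-486678} = \frac{187441}{275317} - - \frac{89044}{243339} = 187441 \cdot \frac{1}{275317} + \frac{89044}{243339} = \frac{187441}{275317} + \frac{89044}{243339} = \frac{70127032447}{66995363463}$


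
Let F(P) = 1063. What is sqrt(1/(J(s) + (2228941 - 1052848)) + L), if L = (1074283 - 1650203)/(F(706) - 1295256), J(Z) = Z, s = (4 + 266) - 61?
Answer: sqrt(1031334883846366270483438)/1522361814286 ≈ 0.66709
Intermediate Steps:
s = 209 (s = 270 - 61 = 209)
L = 575920/1294193 (L = (1074283 - 1650203)/(1063 - 1295256) = -575920/(-1294193) = -575920*(-1/1294193) = 575920/1294193 ≈ 0.44500)
sqrt(1/(J(s) + (2228941 - 1052848)) + L) = sqrt(1/(209 + (2228941 - 1052848)) + 575920/1294193) = sqrt(1/(209 + 1176093) + 575920/1294193) = sqrt(1/1176302 + 575920/1294193) = sqrt(677457142033/1522361814286) = sqrt(1031334883846366270483438)/1522361814286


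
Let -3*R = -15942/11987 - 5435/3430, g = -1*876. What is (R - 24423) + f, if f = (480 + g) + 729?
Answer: -594258170059/24669246 ≈ -24089.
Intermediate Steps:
g = -876
f = 333 (f = (480 - 876) + 729 = -396 + 729 = 333)
R = 23966081/24669246 (R = -(-15942/11987 - 5435/3430)/3 = -(-15942*1/11987 - 5435*1/3430)/3 = -(-15942/11987 - 1087/686)/3 = -1/3*(-23966081/8223082) = 23966081/24669246 ≈ 0.97150)
(R - 24423) + f = (23966081/24669246 - 24423) + 333 = -602473028977/24669246 + 333 = -594258170059/24669246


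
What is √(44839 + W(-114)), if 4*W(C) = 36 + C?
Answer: √179278/2 ≈ 211.71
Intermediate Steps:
W(C) = 9 + C/4 (W(C) = (36 + C)/4 = 9 + C/4)
√(44839 + W(-114)) = √(44839 + (9 + (¼)*(-114))) = √(44839 + (9 - 57/2)) = √(44839 - 39/2) = √(89639/2) = √179278/2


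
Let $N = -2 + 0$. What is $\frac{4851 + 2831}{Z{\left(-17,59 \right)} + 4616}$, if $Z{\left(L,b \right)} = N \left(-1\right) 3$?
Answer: $\frac{3841}{2311} \approx 1.6621$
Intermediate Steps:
$N = -2$
$Z{\left(L,b \right)} = 6$ ($Z{\left(L,b \right)} = \left(-2\right) \left(-1\right) 3 = 2 \cdot 3 = 6$)
$\frac{4851 + 2831}{Z{\left(-17,59 \right)} + 4616} = \frac{4851 + 2831}{6 + 4616} = \frac{7682}{4622} = 7682 \cdot \frac{1}{4622} = \frac{3841}{2311}$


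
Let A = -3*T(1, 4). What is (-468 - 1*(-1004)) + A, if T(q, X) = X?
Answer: 524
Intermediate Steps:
A = -12 (A = -3*4 = -12)
(-468 - 1*(-1004)) + A = (-468 - 1*(-1004)) - 12 = (-468 + 1004) - 12 = 536 - 12 = 524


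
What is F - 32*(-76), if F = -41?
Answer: 2391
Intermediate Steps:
F - 32*(-76) = -41 - 32*(-76) = -41 + 2432 = 2391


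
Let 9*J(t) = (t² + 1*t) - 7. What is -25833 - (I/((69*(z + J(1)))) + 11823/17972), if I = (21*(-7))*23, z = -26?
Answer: -110971442913/4295308 ≈ -25836.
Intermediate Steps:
I = -3381 (I = -147*23 = -3381)
J(t) = -7/9 + t/9 + t²/9 (J(t) = ((t² + 1*t) - 7)/9 = ((t² + t) - 7)/9 = ((t + t²) - 7)/9 = (-7 + t + t²)/9 = -7/9 + t/9 + t²/9)
-25833 - (I/((69*(z + J(1)))) + 11823/17972) = -25833 - (-3381*1/(69*(-26 + (-7/9 + (⅑)*1 + (⅑)*1²))) + 11823/17972) = -25833 - (-3381*1/(69*(-26 + (-7/9 + ⅑ + (⅑)*1))) + 11823*(1/17972)) = -25833 - (-3381*1/(69*(-26 + (-7/9 + ⅑ + ⅑))) + 11823/17972) = -25833 - (-3381*1/(69*(-26 - 5/9)) + 11823/17972) = -25833 - (-3381/(69*(-239/9)) + 11823/17972) = -25833 - (-3381/(-5497/3) + 11823/17972) = -25833 - (-3381*(-3/5497) + 11823/17972) = -25833 - (441/239 + 11823/17972) = -25833 - 1*10751349/4295308 = -25833 - 10751349/4295308 = -110971442913/4295308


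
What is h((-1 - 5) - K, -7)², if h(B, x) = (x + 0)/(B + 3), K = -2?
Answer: 49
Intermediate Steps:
h(B, x) = x/(3 + B)
h((-1 - 5) - K, -7)² = (-7/(3 + ((-1 - 5) - 1*(-2))))² = (-7/(3 + (-6 + 2)))² = (-7/(3 - 4))² = (-7/(-1))² = (-7*(-1))² = 7² = 49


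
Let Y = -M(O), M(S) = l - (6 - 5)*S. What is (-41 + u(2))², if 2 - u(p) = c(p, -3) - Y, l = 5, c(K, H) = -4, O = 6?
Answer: 1156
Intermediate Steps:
M(S) = 5 - S (M(S) = 5 - (6 - 5)*S = 5 - S)
Y = 1 (Y = -(5 - 1*6) = -(5 - 6) = -1*(-1) = 1)
u(p) = 7 (u(p) = 2 - (-4 - 1*1) = 2 - (-4 - 1) = 2 - 1*(-5) = 2 + 5 = 7)
(-41 + u(2))² = (-41 + 7)² = (-34)² = 1156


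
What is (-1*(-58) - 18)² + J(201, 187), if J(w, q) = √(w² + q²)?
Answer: 1600 + √75370 ≈ 1874.5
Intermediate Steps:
J(w, q) = √(q² + w²)
(-1*(-58) - 18)² + J(201, 187) = (-1*(-58) - 18)² + √(187² + 201²) = (58 - 18)² + √(34969 + 40401) = 40² + √75370 = 1600 + √75370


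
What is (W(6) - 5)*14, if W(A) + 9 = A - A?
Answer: -196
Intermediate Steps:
W(A) = -9 (W(A) = -9 + (A - A) = -9 + 0 = -9)
(W(6) - 5)*14 = (-9 - 5)*14 = -14*14 = -196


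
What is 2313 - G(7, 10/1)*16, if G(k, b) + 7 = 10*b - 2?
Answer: 857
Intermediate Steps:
G(k, b) = -9 + 10*b (G(k, b) = -7 + (10*b - 2) = -7 + (-2 + 10*b) = -9 + 10*b)
2313 - G(7, 10/1)*16 = 2313 - (-9 + 10*(10/1))*16 = 2313 - (-9 + 10*(10*1))*16 = 2313 - (-9 + 10*10)*16 = 2313 - (-9 + 100)*16 = 2313 - 91*16 = 2313 - 1*1456 = 2313 - 1456 = 857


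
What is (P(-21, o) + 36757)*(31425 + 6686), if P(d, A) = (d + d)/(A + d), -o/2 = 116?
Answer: 15409375891/11 ≈ 1.4009e+9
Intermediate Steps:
o = -232 (o = -2*116 = -232)
P(d, A) = 2*d/(A + d) (P(d, A) = (2*d)/(A + d) = 2*d/(A + d))
(P(-21, o) + 36757)*(31425 + 6686) = (2*(-21)/(-232 - 21) + 36757)*(31425 + 6686) = (2*(-21)/(-253) + 36757)*38111 = (2*(-21)*(-1/253) + 36757)*38111 = (42/253 + 36757)*38111 = (9299563/253)*38111 = 15409375891/11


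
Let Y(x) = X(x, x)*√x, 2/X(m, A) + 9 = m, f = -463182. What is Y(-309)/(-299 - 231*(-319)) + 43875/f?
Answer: -14625/154394 - I*√309/11669010 ≈ -0.094725 - 1.5064e-6*I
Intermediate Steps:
X(m, A) = 2/(-9 + m)
Y(x) = 2*√x/(-9 + x) (Y(x) = (2/(-9 + x))*√x = 2*√x/(-9 + x))
Y(-309)/(-299 - 231*(-319)) + 43875/f = (2*√(-309)/(-9 - 309))/(-299 - 231*(-319)) + 43875/(-463182) = (2*(I*√309)/(-318))/(-299 + 73689) + 43875*(-1/463182) = (2*(I*√309)*(-1/318))/73390 - 14625/154394 = -I*√309/159*(1/73390) - 14625/154394 = -I*√309/11669010 - 14625/154394 = -14625/154394 - I*√309/11669010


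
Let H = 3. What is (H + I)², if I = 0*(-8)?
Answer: 9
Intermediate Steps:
I = 0
(H + I)² = (3 + 0)² = 3² = 9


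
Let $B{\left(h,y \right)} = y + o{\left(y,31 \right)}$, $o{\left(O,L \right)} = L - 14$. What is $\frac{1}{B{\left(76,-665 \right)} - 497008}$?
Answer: $- \frac{1}{497656} \approx -2.0094 \cdot 10^{-6}$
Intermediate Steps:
$o{\left(O,L \right)} = -14 + L$ ($o{\left(O,L \right)} = L - 14 = -14 + L$)
$B{\left(h,y \right)} = 17 + y$ ($B{\left(h,y \right)} = y + \left(-14 + 31\right) = y + 17 = 17 + y$)
$\frac{1}{B{\left(76,-665 \right)} - 497008} = \frac{1}{\left(17 - 665\right) - 497008} = \frac{1}{-648 - 497008} = \frac{1}{-497656} = - \frac{1}{497656}$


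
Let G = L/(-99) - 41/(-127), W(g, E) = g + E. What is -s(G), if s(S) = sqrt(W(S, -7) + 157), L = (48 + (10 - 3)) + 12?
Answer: -10*sqrt(26284555)/4191 ≈ -12.233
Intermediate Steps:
L = 67 (L = (48 + 7) + 12 = 55 + 12 = 67)
W(g, E) = E + g
G = -4450/12573 (G = 67/(-99) - 41/(-127) = 67*(-1/99) - 41*(-1/127) = -67/99 + 41/127 = -4450/12573 ≈ -0.35393)
s(S) = sqrt(150 + S) (s(S) = sqrt((-7 + S) + 157) = sqrt(150 + S))
-s(G) = -sqrt(150 - 4450/12573) = -sqrt(1881500/12573) = -10*sqrt(26284555)/4191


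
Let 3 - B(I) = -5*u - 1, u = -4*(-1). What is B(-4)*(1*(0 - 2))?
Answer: -48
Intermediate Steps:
u = 4
B(I) = 24 (B(I) = 3 - (-5*4 - 1) = 3 - (-20 - 1) = 3 - 1*(-21) = 3 + 21 = 24)
B(-4)*(1*(0 - 2)) = 24*(1*(0 - 2)) = 24*(1*(-2)) = 24*(-2) = -48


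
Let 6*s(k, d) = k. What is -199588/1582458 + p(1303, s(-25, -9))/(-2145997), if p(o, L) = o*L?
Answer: -139907940337/1131983373542 ≈ -0.12360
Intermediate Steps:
s(k, d) = k/6
p(o, L) = L*o
-199588/1582458 + p(1303, s(-25, -9))/(-2145997) = -199588/1582458 + (((⅙)*(-25))*1303)/(-2145997) = -199588*1/1582458 - 25/6*1303*(-1/2145997) = -99794/791229 - 32575/6*(-1/2145997) = -99794/791229 + 32575/12875982 = -139907940337/1131983373542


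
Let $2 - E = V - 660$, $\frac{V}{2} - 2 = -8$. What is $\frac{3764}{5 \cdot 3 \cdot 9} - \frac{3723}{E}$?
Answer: $\frac{2034331}{90990} \approx 22.358$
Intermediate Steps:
$V = -12$ ($V = 4 + 2 \left(-8\right) = 4 - 16 = -12$)
$E = 674$ ($E = 2 - \left(-12 - 660\right) = 2 - -672 = 2 + 672 = 674$)
$\frac{3764}{5 \cdot 3 \cdot 9} - \frac{3723}{E} = \frac{3764}{5 \cdot 3 \cdot 9} - \frac{3723}{674} = \frac{3764}{15 \cdot 9} - \frac{3723}{674} = \frac{3764}{135} - \frac{3723}{674} = \frac{2034331}{90990}$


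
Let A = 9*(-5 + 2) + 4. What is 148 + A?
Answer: 125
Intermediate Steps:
A = -23 (A = 9*(-3) + 4 = -27 + 4 = -23)
148 + A = 148 - 23 = 125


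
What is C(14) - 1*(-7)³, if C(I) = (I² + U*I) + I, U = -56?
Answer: -231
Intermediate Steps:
C(I) = I² - 55*I (C(I) = (I² - 56*I) + I = I² - 55*I)
C(14) - 1*(-7)³ = 14*(-55 + 14) - 1*(-7)³ = 14*(-41) - 1*(-343) = -574 + 343 = -231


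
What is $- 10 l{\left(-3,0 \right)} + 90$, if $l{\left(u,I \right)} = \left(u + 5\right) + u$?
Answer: $100$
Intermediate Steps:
$l{\left(u,I \right)} = 5 + 2 u$ ($l{\left(u,I \right)} = \left(5 + u\right) + u = 5 + 2 u$)
$- 10 l{\left(-3,0 \right)} + 90 = - 10 \left(5 + 2 \left(-3\right)\right) + 90 = - 10 \left(5 - 6\right) + 90 = \left(-10\right) \left(-1\right) + 90 = 10 + 90 = 100$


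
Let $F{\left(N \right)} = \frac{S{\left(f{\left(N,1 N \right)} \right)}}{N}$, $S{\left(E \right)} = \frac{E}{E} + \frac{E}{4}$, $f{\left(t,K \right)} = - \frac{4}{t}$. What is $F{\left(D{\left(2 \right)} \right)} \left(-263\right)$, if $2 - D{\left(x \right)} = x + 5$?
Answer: $\frac{1578}{25} \approx 63.12$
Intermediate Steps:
$D{\left(x \right)} = -3 - x$ ($D{\left(x \right)} = 2 - \left(x + 5\right) = 2 - \left(5 + x\right) = -3 - x$)
$S{\left(E \right)} = 1 + \frac{E}{4}$ ($S{\left(E \right)} = 1 + E \frac{1}{4} = 1 + \frac{E}{4}$)
$F{\left(N \right)} = \frac{1 - \frac{1}{N}}{N}$ ($F{\left(N \right)} = \frac{1 + \frac{\left(-4\right) \frac{1}{N}}{4}}{N} = \frac{1 - \frac{1}{N}}{N}$)
$F{\left(D{\left(2 \right)} \right)} \left(-263\right) = \frac{-1 - 5}{\left(-3 - 2\right)^{2}} \left(-263\right) = \frac{-1 - 5}{25} \left(-263\right) = \frac{1}{25} \left(-6\right) \left(-263\right) = \left(- \frac{6}{25}\right) \left(-263\right) = \frac{1578}{25}$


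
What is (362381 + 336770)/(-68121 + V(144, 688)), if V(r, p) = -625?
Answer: -699151/68746 ≈ -10.170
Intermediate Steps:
(362381 + 336770)/(-68121 + V(144, 688)) = (362381 + 336770)/(-68121 - 625) = 699151/(-68746) = 699151*(-1/68746) = -699151/68746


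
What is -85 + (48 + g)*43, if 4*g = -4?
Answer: 1936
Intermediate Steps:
g = -1 (g = (1/4)*(-4) = -1)
-85 + (48 + g)*43 = -85 + (48 - 1)*43 = -85 + 47*43 = -85 + 2021 = 1936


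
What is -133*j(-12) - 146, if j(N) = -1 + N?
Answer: 1583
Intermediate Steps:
-133*j(-12) - 146 = -133*(-1 - 12) - 146 = -133*(-13) - 146 = 1729 - 146 = 1583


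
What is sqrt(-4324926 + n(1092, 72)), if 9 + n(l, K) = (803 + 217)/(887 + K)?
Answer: I*sqrt(3977559567555)/959 ≈ 2079.6*I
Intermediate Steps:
n(l, K) = -9 + 1020/(887 + K) (n(l, K) = -9 + (803 + 217)/(887 + K) = -9 + 1020/(887 + K))
sqrt(-4324926 + n(1092, 72)) = sqrt(-4324926 + 3*(-2321 - 3*72)/(887 + 72)) = sqrt(-4324926 + 3*(-2321 - 216)/959) = sqrt(-4324926 + 3*(1/959)*(-2537)) = sqrt(-4324926 - 7611/959) = sqrt(-4147611645/959) = I*sqrt(3977559567555)/959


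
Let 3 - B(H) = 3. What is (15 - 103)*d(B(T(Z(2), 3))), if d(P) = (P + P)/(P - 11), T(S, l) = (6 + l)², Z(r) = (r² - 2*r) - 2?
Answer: 0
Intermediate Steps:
Z(r) = -2 + r² - 2*r
B(H) = 0 (B(H) = 3 - 1*3 = 3 - 3 = 0)
d(P) = 2*P/(-11 + P) (d(P) = (2*P)/(-11 + P) = 2*P/(-11 + P))
(15 - 103)*d(B(T(Z(2), 3))) = (15 - 103)*(2*0/(-11 + 0)) = -176*0/(-11) = -176*0*(-1)/11 = -88*0 = 0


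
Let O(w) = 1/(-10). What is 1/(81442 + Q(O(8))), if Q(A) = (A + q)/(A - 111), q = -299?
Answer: 1111/90485053 ≈ 1.2278e-5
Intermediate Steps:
O(w) = -⅒
Q(A) = (-299 + A)/(-111 + A) (Q(A) = (A - 299)/(A - 111) = (-299 + A)/(-111 + A))
1/(81442 + Q(O(8))) = 1/(81442 + (-299 - ⅒)/(-111 - ⅒)) = 1/(81442 - 2991/10/(-1111/10)) = 1/(81442 - 10/1111*(-2991/10)) = 1/(81442 + 2991/1111) = 1/(90485053/1111) = 1111/90485053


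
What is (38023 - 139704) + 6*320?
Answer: -99761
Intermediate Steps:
(38023 - 139704) + 6*320 = -101681 + 1920 = -99761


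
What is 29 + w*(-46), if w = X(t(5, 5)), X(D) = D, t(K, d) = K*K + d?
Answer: -1351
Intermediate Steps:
t(K, d) = d + K**2 (t(K, d) = K**2 + d = d + K**2)
w = 30 (w = 5 + 5**2 = 5 + 25 = 30)
29 + w*(-46) = 29 + 30*(-46) = 29 - 1380 = -1351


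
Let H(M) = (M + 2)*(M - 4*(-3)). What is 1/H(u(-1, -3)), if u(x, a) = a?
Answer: -⅑ ≈ -0.11111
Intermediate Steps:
H(M) = (2 + M)*(12 + M) (H(M) = (2 + M)*(M + 12) = (2 + M)*(12 + M))
1/H(u(-1, -3)) = 1/(24 + (-3)² + 14*(-3)) = 1/(24 + 9 - 42) = 1/(-9) = -⅑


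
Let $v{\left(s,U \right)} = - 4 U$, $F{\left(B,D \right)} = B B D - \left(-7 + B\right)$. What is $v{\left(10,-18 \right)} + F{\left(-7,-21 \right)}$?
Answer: $-943$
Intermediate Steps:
$F{\left(B,D \right)} = 7 - B + D B^{2}$ ($F{\left(B,D \right)} = B^{2} D - \left(-7 + B\right) = D B^{2} - \left(-7 + B\right) = 7 - B + D B^{2}$)
$v{\left(10,-18 \right)} + F{\left(-7,-21 \right)} = \left(-4\right) \left(-18\right) - \left(-14 + 1029\right) = 72 + \left(7 + 7 - 1029\right) = 72 - 1015 = -943$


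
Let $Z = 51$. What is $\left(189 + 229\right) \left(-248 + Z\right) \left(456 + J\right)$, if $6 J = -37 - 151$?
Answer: $- \frac{104908804}{3} \approx -3.497 \cdot 10^{7}$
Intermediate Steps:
$J = - \frac{94}{3}$ ($J = \frac{-37 - 151}{6} = \frac{1}{6} \left(-188\right) = - \frac{94}{3} \approx -31.333$)
$\left(189 + 229\right) \left(-248 + Z\right) \left(456 + J\right) = \left(189 + 229\right) \left(-248 + 51\right) \left(456 - \frac{94}{3}\right) = 418 \left(-197\right) \frac{1274}{3} = \left(-82346\right) \frac{1274}{3} = - \frac{104908804}{3}$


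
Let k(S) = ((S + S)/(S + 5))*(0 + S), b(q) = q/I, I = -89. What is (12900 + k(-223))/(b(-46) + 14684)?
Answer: 120717019/142454498 ≈ 0.84741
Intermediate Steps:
b(q) = -q/89 (b(q) = q/(-89) = q*(-1/89) = -q/89)
k(S) = 2*S**2/(5 + S) (k(S) = ((2*S)/(5 + S))*S = (2*S/(5 + S))*S = 2*S**2/(5 + S))
(12900 + k(-223))/(b(-46) + 14684) = (12900 + 2*(-223)**2/(5 - 223))/(-1/89*(-46) + 14684) = (12900 + 2*49729/(-218))/(46/89 + 14684) = (12900 + 2*49729*(-1/218))/(1306922/89) = (12900 - 49729/109)*(89/1306922) = (1356371/109)*(89/1306922) = 120717019/142454498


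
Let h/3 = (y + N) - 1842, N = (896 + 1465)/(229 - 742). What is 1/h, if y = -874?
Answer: -57/465223 ≈ -0.00012252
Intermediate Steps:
N = -787/171 (N = 2361/(-513) = 2361*(-1/513) = -787/171 ≈ -4.6023)
h = -465223/57 (h = 3*((-874 - 787/171) - 1842) = 3*(-150241/171 - 1842) = 3*(-465223/171) = -465223/57 ≈ -8161.8)
1/h = 1/(-465223/57) = -57/465223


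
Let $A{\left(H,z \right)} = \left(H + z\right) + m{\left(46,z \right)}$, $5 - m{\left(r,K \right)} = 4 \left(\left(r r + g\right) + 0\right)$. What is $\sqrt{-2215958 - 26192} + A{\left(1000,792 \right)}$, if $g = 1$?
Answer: $-6671 + 5 i \sqrt{89686} \approx -6671.0 + 1497.4 i$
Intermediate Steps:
$m{\left(r,K \right)} = 1 - 4 r^{2}$ ($m{\left(r,K \right)} = 5 - 4 \left(\left(r r + 1\right) + 0\right) = 5 - 4 \left(\left(r^{2} + 1\right) + 0\right) = 5 - 4 \left(\left(1 + r^{2}\right) + 0\right) = 5 - 4 \left(1 + r^{2}\right) = 5 - \left(4 + 4 r^{2}\right) = 1 - 4 r^{2}$)
$A{\left(H,z \right)} = -8463 + H + z$ ($A{\left(H,z \right)} = \left(H + z\right) + \left(1 - 4 \cdot 46^{2}\right) = \left(H + z\right) + \left(1 - 8464\right) = \left(H + z\right) - 8463 = -8463 + H + z$)
$\sqrt{-2215958 - 26192} + A{\left(1000,792 \right)} = \sqrt{-2215958 - 26192} + \left(-8463 + 1000 + 792\right) = \sqrt{-2242150} - 6671 = 5 i \sqrt{89686} - 6671 = -6671 + 5 i \sqrt{89686}$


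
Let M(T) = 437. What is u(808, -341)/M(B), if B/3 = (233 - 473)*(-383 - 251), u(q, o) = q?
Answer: 808/437 ≈ 1.8490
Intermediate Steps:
B = 456480 (B = 3*((233 - 473)*(-383 - 251)) = 3*(-240*(-634)) = 3*152160 = 456480)
u(808, -341)/M(B) = 808/437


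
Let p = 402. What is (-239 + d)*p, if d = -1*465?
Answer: -283008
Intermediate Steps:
d = -465
(-239 + d)*p = (-239 - 465)*402 = -704*402 = -283008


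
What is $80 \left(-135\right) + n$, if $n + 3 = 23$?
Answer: $-10780$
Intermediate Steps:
$n = 20$ ($n = -3 + 23 = 20$)
$80 \left(-135\right) + n = 80 \left(-135\right) + 20 = -10800 + 20 = -10780$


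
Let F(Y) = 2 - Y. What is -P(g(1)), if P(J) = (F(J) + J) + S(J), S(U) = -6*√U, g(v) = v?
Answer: 4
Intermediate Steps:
P(J) = 2 - 6*√J (P(J) = ((2 - J) + J) - 6*√J = 2 - 6*√J)
-P(g(1)) = -(2 - 6*√1) = -(2 - 6*1) = -(2 - 6) = -1*(-4) = 4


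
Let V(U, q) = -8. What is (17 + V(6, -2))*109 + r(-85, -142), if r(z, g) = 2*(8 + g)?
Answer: 713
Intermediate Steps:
r(z, g) = 16 + 2*g
(17 + V(6, -2))*109 + r(-85, -142) = (17 - 8)*109 + (16 + 2*(-142)) = 9*109 + (16 - 284) = 981 - 268 = 713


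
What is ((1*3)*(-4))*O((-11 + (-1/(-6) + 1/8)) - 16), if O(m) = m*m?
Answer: -410881/48 ≈ -8560.0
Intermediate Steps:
O(m) = m**2
((1*3)*(-4))*O((-11 + (-1/(-6) + 1/8)) - 16) = ((1*3)*(-4))*((-11 + (-1/(-6) + 1/8)) - 16)**2 = (3*(-4))*((-11 + (-1*(-1/6) + 1*(1/8))) - 16)**2 = -12*((-11 + (1/6 + 1/8)) - 16)**2 = -12*((-11 + 7/24) - 16)**2 = -12*(-257/24 - 16)**2 = -12*(-641/24)**2 = -12*410881/576 = -410881/48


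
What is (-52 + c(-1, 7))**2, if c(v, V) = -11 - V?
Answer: 4900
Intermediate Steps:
(-52 + c(-1, 7))**2 = (-52 + (-11 - 1*7))**2 = (-52 + (-11 - 7))**2 = (-52 - 18)**2 = (-70)**2 = 4900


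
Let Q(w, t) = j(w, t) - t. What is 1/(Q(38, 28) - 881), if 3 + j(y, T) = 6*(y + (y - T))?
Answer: -1/624 ≈ -0.0016026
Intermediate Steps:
j(y, T) = -3 - 6*T + 12*y (j(y, T) = -3 + 6*(y + (y - T)) = -3 + 6*(-T + 2*y) = -3 + (-6*T + 12*y) = -3 - 6*T + 12*y)
Q(w, t) = -3 - 7*t + 12*w (Q(w, t) = (-3 - 6*t + 12*w) - t = -3 - 7*t + 12*w)
1/(Q(38, 28) - 881) = 1/((-3 - 7*28 + 12*38) - 881) = 1/((-3 - 196 + 456) - 881) = 1/(257 - 881) = 1/(-624) = -1/624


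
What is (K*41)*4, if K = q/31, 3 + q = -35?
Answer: -6232/31 ≈ -201.03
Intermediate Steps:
q = -38 (q = -3 - 35 = -38)
K = -38/31 ≈ -1.2258
(K*41)*4 = -38/31*41*4 = -1558/31*4 = -6232/31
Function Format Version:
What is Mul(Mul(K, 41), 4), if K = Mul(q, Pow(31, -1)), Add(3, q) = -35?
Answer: Rational(-6232, 31) ≈ -201.03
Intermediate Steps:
q = -38 (q = Add(-3, -35) = -38)
K = Rational(-38, 31) (K = Mul(-38, Pow(31, -1)) = Mul(-38, Rational(1, 31)) = Rational(-38, 31) ≈ -1.2258)
Mul(Mul(K, 41), 4) = Mul(Mul(Rational(-38, 31), 41), 4) = Mul(Rational(-1558, 31), 4) = Rational(-6232, 31)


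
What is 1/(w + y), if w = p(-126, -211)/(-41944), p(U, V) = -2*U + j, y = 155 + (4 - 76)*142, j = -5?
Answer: -41944/422334383 ≈ -9.9315e-5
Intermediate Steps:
y = -10069 (y = 155 - 72*142 = 155 - 10224 = -10069)
p(U, V) = -5 - 2*U (p(U, V) = -2*U - 5 = -5 - 2*U)
w = -247/41944 (w = (-5 - 2*(-126))/(-41944) = (-5 + 252)*(-1/41944) = 247*(-1/41944) = -247/41944 ≈ -0.0058888)
1/(w + y) = 1/(-247/41944 - 10069) = 1/(-422334383/41944) = -41944/422334383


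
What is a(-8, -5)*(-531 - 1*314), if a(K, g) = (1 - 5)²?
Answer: -13520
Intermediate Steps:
a(K, g) = 16 (a(K, g) = (-4)² = 16)
a(-8, -5)*(-531 - 1*314) = 16*(-531 - 1*314) = 16*(-531 - 314) = 16*(-845) = -13520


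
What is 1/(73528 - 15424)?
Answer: 1/58104 ≈ 1.7211e-5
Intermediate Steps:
1/(73528 - 15424) = 1/58104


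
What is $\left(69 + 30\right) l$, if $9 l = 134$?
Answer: $1474$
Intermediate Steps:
$l = \frac{134}{9}$ ($l = \frac{1}{9} \cdot 134 = \frac{134}{9} \approx 14.889$)
$\left(69 + 30\right) l = \left(69 + 30\right) \frac{134}{9} = 99 \cdot \frac{134}{9} = 1474$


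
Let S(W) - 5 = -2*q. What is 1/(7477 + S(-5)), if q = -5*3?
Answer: 1/7512 ≈ 0.00013312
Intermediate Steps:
q = -15
S(W) = 35 (S(W) = 5 - 2*(-15) = 5 + 30 = 35)
1/(7477 + S(-5)) = 1/(7477 + 35) = 1/7512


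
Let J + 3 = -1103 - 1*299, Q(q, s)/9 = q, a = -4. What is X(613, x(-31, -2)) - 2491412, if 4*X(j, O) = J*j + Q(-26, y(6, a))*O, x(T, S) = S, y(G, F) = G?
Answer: -10826445/4 ≈ -2.7066e+6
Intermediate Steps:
Q(q, s) = 9*q
J = -1405 (J = -3 + (-1103 - 1*299) = -3 + (-1103 - 299) = -3 - 1402 = -1405)
X(j, O) = -1405*j/4 - 117*O/2 (X(j, O) = (-1405*j + (9*(-26))*O)/4 = (-1405*j - 234*O)/4 = -1405*j/4 - 117*O/2)
X(613, x(-31, -2)) - 2491412 = (-1405/4*613 - 117/2*(-2)) - 2491412 = (-861265/4 + 117) - 2491412 = -860797/4 - 2491412 = -10826445/4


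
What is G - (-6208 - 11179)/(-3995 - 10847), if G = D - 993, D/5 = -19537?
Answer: -1464596263/14842 ≈ -98679.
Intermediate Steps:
D = -97685 (D = 5*(-19537) = -97685)
G = -98678 (G = -97685 - 993 = -98678)
G - (-6208 - 11179)/(-3995 - 10847) = -98678 - (-6208 - 11179)/(-3995 - 10847) = -98678 - (-17387)/(-14842) = -98678 - (-17387)*(-1)/14842 = -98678 - 1*17387/14842 = -98678 - 17387/14842 = -1464596263/14842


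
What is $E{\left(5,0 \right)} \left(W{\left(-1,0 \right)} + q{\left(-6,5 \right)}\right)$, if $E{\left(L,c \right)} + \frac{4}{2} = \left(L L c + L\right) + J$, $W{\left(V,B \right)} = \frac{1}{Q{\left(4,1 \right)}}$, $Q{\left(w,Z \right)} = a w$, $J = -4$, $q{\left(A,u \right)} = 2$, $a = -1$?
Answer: $- \frac{7}{4} \approx -1.75$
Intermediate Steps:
$Q{\left(w,Z \right)} = - w$
$W{\left(V,B \right)} = - \frac{1}{4}$ ($W{\left(V,B \right)} = \frac{1}{\left(-1\right) 4} = \frac{1}{-4} = - \frac{1}{4}$)
$E{\left(L,c \right)} = -6 + L + c L^{2}$ ($E{\left(L,c \right)} = -2 - \left(4 - L - L L c\right) = -2 - \left(4 - L - L^{2} c\right) = -2 - \left(4 - L - c L^{2}\right) = -2 + \left(-4 + L + c L^{2}\right) = -6 + L + c L^{2}$)
$E{\left(5,0 \right)} \left(W{\left(-1,0 \right)} + q{\left(-6,5 \right)}\right) = \left(-6 + 5 + 0 \cdot 5^{2}\right) \left(- \frac{1}{4} + 2\right) = \left(-6 + 5 + 0 \cdot 25\right) \frac{7}{4} = \left(-6 + 5 + 0\right) \frac{7}{4} = \left(-1\right) \frac{7}{4} = - \frac{7}{4}$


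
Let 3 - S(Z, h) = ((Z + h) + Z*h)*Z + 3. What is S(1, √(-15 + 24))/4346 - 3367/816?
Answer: -7319347/1773168 ≈ -4.1278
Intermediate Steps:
S(Z, h) = -Z*(Z + h + Z*h) (S(Z, h) = 3 - (((Z + h) + Z*h)*Z + 3) = 3 - ((Z + h + Z*h)*Z + 3) = 3 - (Z*(Z + h + Z*h) + 3) = 3 - (3 + Z*(Z + h + Z*h)) = 3 + (-3 - Z*(Z + h + Z*h)) = -Z*(Z + h + Z*h))
S(1, √(-15 + 24))/4346 - 3367/816 = -1*1*(1 + √(-15 + 24) + 1*√(-15 + 24))/4346 - 3367/816 = -1*1*(1 + √9 + 1*√9)*(1/4346) - 3367*1/816 = -1*1*(1 + 3 + 1*3)*(1/4346) - 3367/816 = -1*1*(1 + 3 + 3)*(1/4346) - 3367/816 = -1*1*7*(1/4346) - 3367/816 = -7*1/4346 - 3367/816 = -7/4346 - 3367/816 = -7319347/1773168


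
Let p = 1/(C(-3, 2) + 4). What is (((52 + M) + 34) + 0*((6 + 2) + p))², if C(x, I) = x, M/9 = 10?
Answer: 30976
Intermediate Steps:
M = 90 (M = 9*10 = 90)
p = 1 (p = 1/(-3 + 4) = 1/1 = 1)
(((52 + M) + 34) + 0*((6 + 2) + p))² = (((52 + 90) + 34) + 0*((6 + 2) + 1))² = ((142 + 34) + 0*(8 + 1))² = (176 + 0*9)² = (176 + 0)² = 176² = 30976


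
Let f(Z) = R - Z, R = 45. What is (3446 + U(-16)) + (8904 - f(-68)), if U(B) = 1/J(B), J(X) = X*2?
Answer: 391583/32 ≈ 12237.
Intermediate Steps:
J(X) = 2*X
U(B) = 1/(2*B)
f(Z) = 45 - Z
(3446 + U(-16)) + (8904 - f(-68)) = (3446 + (1/2)/(-16)) + (8904 - (45 - 1*(-68))) = (3446 + (1/2)*(-1/16)) + (8904 - (45 + 68)) = (3446 - 1/32) + (8904 - 1*113) = 110271/32 + (8904 - 113) = 110271/32 + 8791 = 391583/32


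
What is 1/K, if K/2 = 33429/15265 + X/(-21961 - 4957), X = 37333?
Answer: 4777945/7673339 ≈ 0.62267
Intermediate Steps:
K = 7673339/4777945 (K = 2*(33429/15265 + 37333/(-21961 - 4957)) = 2*(33429*(1/15265) + 37333/(-26918)) = 2*(33429/15265 + 37333*(-1/26918)) = 2*(33429/15265 - 37333/26918) = 2*(7673339/9555890) = 7673339/4777945 ≈ 1.6060)
1/K = 1/(7673339/4777945) = 4777945/7673339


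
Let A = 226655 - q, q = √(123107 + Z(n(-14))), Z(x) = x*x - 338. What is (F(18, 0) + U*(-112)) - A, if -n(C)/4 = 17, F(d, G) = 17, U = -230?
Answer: -200878 + √127393 ≈ -2.0052e+5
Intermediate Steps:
n(C) = -68 (n(C) = -4*17 = -68)
Z(x) = -338 + x² (Z(x) = x² - 338 = -338 + x²)
q = √127393 (q = √(123107 + (-338 + (-68)²)) = √(123107 + (-338 + 4624)) = √(123107 + 4286) = √127393 ≈ 356.92)
A = 226655 - √127393 ≈ 2.2630e+5
(F(18, 0) + U*(-112)) - A = (17 - 230*(-112)) - (226655 - √127393) = (17 + 25760) + (-226655 + √127393) = 25777 + (-226655 + √127393) = -200878 + √127393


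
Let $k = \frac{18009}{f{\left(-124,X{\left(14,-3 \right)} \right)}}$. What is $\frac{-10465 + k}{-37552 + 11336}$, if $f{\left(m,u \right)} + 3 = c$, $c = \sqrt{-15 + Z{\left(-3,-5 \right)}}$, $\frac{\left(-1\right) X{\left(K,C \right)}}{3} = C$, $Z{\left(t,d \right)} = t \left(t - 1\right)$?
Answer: $\frac{59869}{104864} + \frac{207 i \sqrt{3}}{3616} \approx 0.57092 + 0.099152 i$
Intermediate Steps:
$Z{\left(t,d \right)} = t \left(-1 + t\right)$
$X{\left(K,C \right)} = - 3 C$
$c = i \sqrt{3}$ ($c = \sqrt{-15 - 3 \left(-1 - 3\right)} = \sqrt{-15 - -12} = \sqrt{-15 + 12} = \sqrt{-3} = i \sqrt{3} \approx 1.732 i$)
$f{\left(m,u \right)} = -3 + i \sqrt{3}$
$k = \frac{18009}{-3 + i \sqrt{3}} \approx -4502.3 - 2599.4 i$
$\frac{-10465 + k}{-37552 + 11336} = \frac{-10465 - \left(\frac{18009}{4} + \frac{6003 i \sqrt{3}}{4}\right)}{-37552 + 11336} = \frac{- \frac{59869}{4} - \frac{6003 i \sqrt{3}}{4}}{-26216} = \left(- \frac{59869}{4} - \frac{6003 i \sqrt{3}}{4}\right) \left(- \frac{1}{26216}\right) = \frac{59869}{104864} + \frac{207 i \sqrt{3}}{3616}$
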